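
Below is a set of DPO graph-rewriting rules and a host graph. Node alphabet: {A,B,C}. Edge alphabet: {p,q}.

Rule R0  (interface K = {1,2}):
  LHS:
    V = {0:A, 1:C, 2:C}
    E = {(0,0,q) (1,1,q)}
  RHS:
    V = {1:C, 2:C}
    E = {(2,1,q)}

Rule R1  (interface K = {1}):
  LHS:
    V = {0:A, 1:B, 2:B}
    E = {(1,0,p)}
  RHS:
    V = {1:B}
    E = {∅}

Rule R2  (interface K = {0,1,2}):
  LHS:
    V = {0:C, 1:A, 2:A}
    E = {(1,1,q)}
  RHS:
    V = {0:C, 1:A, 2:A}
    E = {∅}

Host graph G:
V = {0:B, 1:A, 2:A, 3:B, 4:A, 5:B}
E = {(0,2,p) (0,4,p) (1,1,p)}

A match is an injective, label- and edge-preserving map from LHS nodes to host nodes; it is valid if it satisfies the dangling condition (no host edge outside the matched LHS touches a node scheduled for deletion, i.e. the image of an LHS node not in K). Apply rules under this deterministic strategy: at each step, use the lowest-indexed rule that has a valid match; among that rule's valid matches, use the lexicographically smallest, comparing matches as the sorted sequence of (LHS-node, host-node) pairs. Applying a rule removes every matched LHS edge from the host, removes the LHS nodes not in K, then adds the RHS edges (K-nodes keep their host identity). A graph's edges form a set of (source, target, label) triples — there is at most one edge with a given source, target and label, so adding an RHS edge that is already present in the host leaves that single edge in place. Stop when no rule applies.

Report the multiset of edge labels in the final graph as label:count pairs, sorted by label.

Answer: p:1

Rewrite trace:
initial: |V|=6 |E|=3  E = 0-p->2 0-p->4 1-p->1
step 1: apply R1 at {0↦2, 1↦0, 2↦3}  → |V|=4 |E|=2  E = 0-p->4 1-p->1
step 2: apply R1 at {0↦4, 1↦0, 2↦5}  → |V|=2 |E|=1  E = 1-p->1
normal form: no rule applies after step 2
NF edges: [(1, 1, 'p')]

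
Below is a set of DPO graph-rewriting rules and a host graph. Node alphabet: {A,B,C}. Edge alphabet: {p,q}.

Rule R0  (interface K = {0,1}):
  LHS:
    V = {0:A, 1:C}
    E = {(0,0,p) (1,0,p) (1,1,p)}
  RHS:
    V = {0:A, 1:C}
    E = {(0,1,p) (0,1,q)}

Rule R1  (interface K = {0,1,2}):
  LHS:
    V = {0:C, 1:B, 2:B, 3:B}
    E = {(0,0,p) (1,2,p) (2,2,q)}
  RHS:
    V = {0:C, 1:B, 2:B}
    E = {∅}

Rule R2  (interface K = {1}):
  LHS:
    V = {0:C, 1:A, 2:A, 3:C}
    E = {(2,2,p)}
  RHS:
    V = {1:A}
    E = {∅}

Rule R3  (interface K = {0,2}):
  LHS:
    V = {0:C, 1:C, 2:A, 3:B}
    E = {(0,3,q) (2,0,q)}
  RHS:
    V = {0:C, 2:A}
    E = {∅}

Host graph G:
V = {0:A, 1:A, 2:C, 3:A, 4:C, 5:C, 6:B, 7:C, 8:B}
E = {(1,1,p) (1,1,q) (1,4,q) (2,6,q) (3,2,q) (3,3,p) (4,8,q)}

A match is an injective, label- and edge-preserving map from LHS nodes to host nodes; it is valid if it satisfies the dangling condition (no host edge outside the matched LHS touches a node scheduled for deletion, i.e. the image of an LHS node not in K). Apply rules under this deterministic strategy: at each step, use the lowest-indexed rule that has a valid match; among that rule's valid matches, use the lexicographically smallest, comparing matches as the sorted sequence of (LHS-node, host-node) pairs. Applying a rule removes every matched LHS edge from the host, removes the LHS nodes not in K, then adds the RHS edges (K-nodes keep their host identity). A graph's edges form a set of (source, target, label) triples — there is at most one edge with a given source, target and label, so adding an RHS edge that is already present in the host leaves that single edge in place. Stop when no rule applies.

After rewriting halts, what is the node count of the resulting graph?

initial: |V|=9 |E|=7  E = 1-p->1 1-q->1 1-q->4 2-q->6 3-q->2 3-p->3 4-q->8
step 1: apply R3 at {0↦2, 1↦5, 2↦3, 3↦6}  → |V|=7 |E|=5  E = 1-p->1 1-q->1 1-q->4 3-p->3 4-q->8
step 2: apply R2 at {0↦2, 1↦0, 2↦3, 3↦7}  → |V|=4 |E|=4  E = 1-p->1 1-q->1 1-q->4 4-q->8
halt: no rule applies after step 2
NF nodes: {0:A, 1:A, 4:C, 8:B}

Answer: 4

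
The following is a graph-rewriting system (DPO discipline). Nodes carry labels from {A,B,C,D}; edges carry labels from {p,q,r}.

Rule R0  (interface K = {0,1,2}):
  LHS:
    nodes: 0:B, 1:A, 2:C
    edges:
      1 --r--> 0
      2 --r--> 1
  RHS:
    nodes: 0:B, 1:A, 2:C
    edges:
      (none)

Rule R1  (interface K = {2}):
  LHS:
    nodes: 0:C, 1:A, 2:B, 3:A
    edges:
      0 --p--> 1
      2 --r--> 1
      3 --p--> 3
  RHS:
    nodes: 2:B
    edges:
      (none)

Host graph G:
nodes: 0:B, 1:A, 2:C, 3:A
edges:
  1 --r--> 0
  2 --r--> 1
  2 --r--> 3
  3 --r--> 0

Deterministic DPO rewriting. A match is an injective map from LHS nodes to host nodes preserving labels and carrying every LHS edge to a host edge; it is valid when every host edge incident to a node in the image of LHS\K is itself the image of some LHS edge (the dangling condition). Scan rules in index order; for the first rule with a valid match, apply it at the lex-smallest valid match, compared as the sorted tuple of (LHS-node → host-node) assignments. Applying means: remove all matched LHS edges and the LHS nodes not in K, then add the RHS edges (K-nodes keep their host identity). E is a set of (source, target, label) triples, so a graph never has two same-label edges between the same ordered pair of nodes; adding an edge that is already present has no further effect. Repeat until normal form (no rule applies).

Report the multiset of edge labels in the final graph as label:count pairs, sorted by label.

Answer: (no edges)

Rewrite trace:
start.  V:4 E:4  edges: 1-r->0 2-r->1 2-r->3 3-r->0
1. fire R0 via {0↦0, 1↦1, 2↦2}  →  V:4 E:2  edges: 2-r->3 3-r->0
2. fire R0 via {0↦0, 1↦3, 2↦2}  →  V:4 E:0  edges: ∅
halt: no rule applies after step 2
NF edges: []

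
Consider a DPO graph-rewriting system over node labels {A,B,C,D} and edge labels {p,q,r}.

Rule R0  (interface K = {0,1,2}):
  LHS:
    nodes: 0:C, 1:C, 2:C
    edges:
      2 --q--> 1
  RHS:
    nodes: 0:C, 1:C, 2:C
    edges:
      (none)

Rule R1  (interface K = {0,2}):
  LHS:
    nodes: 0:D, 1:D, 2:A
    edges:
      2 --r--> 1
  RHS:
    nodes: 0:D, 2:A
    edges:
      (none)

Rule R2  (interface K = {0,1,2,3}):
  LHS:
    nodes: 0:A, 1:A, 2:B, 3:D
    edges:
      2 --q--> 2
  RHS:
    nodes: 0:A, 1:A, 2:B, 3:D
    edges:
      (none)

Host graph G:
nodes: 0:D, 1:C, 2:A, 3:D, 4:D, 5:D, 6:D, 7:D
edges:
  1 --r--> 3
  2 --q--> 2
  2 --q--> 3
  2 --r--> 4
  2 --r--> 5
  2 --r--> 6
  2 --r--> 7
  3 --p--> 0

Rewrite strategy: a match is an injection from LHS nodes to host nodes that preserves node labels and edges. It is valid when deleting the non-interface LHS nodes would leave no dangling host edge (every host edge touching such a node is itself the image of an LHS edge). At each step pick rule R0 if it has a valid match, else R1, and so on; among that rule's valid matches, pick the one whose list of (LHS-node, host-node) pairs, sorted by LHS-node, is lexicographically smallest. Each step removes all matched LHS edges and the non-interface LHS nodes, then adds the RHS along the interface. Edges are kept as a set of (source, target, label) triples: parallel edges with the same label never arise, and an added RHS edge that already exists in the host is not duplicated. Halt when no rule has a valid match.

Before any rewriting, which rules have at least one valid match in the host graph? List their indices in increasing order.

Answer: [R1]

Rewrite trace:
R0: no valid match — LHS pattern not found
R1: 20 valid matches — {0↦0, 1↦4, 2↦2}, {0↦0, 1↦5, 2↦2}, {0↦0, 1↦6, 2↦2} (+17 more)
R2: no valid match — LHS pattern not found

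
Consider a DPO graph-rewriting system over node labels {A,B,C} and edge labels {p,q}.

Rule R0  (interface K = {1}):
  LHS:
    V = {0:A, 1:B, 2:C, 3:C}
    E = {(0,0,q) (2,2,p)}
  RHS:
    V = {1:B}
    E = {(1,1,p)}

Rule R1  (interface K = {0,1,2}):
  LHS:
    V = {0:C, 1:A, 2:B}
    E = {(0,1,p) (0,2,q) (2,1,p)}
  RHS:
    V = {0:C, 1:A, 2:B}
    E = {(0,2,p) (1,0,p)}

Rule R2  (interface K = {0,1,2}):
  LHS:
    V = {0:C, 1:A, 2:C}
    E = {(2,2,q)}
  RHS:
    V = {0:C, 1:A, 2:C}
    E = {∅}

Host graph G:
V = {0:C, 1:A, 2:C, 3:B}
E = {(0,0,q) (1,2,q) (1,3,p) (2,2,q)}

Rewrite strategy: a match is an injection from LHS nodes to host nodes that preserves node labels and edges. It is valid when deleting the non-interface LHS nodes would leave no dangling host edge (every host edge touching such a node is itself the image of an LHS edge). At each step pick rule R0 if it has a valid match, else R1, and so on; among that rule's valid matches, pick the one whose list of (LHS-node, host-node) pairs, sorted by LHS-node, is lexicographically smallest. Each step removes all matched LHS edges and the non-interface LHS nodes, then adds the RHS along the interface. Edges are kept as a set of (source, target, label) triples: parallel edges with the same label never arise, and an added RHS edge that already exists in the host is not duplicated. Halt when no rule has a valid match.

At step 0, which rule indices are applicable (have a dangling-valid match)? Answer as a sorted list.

R0: no valid match — LHS pattern not found
R1: no valid match — LHS pattern not found
R2: 2 valid matches — {0↦0, 1↦1, 2↦2}, {0↦2, 1↦1, 2↦0}

Answer: [R2]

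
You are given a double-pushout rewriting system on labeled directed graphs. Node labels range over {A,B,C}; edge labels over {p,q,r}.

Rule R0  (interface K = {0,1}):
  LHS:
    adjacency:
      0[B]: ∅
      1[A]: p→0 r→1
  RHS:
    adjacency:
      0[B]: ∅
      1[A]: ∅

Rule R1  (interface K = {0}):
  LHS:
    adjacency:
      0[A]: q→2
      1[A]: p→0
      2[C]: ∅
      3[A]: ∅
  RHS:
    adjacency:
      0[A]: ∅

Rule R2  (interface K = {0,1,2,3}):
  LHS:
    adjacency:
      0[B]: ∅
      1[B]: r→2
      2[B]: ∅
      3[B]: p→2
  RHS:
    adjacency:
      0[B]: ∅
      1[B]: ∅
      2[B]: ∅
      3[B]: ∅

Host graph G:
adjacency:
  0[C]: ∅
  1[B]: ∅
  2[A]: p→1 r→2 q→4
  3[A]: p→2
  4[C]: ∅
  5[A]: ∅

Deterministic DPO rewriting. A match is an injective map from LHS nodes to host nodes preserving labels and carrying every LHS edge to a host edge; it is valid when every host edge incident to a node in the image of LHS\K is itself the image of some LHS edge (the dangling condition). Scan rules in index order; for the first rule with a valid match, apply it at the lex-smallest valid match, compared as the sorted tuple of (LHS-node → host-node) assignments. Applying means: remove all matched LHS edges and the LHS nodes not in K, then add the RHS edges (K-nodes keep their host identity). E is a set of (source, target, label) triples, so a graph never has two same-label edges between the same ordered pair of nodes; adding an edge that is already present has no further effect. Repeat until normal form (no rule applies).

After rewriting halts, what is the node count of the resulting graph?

initial: |V|=6 |E|=4  E = 2-p->1 2-r->2 2-q->4 3-p->2
step 1: apply R0 at {0↦1, 1↦2}  → |V|=6 |E|=2  E = 2-q->4 3-p->2
step 2: apply R1 at {0↦2, 1↦3, 2↦4, 3↦5}  → |V|=3 |E|=0  E = ∅
halt: no rule applies after step 2
NF nodes: {0:C, 1:B, 2:A}

Answer: 3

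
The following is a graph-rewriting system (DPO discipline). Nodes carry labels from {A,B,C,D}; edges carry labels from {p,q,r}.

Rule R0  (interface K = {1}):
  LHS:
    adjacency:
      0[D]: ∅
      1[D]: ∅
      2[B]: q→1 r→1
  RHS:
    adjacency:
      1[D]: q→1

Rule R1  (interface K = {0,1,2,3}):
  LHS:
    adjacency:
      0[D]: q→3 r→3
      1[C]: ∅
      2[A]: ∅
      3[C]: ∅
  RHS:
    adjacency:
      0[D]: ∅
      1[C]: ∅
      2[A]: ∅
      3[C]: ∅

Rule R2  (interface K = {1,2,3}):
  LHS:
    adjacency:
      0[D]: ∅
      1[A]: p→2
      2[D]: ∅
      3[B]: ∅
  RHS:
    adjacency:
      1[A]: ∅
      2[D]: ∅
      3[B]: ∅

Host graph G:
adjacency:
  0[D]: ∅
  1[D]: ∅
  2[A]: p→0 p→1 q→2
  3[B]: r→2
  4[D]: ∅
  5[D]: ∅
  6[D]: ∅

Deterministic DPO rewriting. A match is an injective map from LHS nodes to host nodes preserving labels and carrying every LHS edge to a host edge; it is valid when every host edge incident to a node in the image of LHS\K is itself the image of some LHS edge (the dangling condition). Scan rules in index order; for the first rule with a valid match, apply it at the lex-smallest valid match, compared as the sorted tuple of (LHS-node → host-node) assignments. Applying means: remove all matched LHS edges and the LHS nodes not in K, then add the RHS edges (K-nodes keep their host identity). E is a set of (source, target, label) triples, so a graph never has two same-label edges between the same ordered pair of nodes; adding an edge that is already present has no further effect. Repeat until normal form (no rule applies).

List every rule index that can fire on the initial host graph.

R0: no valid match — LHS pattern not found
R1: no valid match — LHS pattern not found
R2: 6 valid matches — {0↦4, 1↦2, 2↦0, 3↦3}, {0↦4, 1↦2, 2↦1, 3↦3}, {0↦5, 1↦2, 2↦0, 3↦3} (+3 more)

Answer: [R2]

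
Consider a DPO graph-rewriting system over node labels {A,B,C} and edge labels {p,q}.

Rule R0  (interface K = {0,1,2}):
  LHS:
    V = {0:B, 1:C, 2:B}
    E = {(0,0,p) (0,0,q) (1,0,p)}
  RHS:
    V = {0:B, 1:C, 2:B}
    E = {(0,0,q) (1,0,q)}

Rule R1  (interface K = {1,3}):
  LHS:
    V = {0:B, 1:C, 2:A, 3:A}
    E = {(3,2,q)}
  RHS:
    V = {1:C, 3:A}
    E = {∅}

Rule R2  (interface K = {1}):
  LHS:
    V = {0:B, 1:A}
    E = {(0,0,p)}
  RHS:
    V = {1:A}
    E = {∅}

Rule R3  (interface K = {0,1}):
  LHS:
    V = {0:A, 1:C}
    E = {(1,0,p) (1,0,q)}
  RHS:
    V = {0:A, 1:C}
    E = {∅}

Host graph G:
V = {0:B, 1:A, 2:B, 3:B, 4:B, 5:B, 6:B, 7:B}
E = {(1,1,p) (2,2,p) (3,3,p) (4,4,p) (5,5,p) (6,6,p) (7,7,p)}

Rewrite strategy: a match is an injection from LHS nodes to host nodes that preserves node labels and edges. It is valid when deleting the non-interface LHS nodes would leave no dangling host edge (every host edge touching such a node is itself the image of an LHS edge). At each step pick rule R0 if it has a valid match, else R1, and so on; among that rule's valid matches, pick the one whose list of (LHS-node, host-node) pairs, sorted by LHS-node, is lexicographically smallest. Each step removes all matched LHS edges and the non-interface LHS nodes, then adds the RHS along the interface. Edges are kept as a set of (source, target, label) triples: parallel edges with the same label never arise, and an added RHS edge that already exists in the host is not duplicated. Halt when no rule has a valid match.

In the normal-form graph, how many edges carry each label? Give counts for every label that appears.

Answer: p:1

Derivation:
initial: |V|=8 |E|=7  E = 1-p->1 2-p->2 3-p->3 4-p->4 5-p->5 6-p->6 7-p->7
step 1: apply R2 at {0↦2, 1↦1}  → |V|=7 |E|=6  E = 1-p->1 3-p->3 4-p->4 5-p->5 6-p->6 7-p->7
step 2: apply R2 at {0↦3, 1↦1}  → |V|=6 |E|=5  E = 1-p->1 4-p->4 5-p->5 6-p->6 7-p->7
step 3: apply R2 at {0↦4, 1↦1}  → |V|=5 |E|=4  E = 1-p->1 5-p->5 6-p->6 7-p->7
step 4: apply R2 at {0↦5, 1↦1}  → |V|=4 |E|=3  E = 1-p->1 6-p->6 7-p->7
step 5: apply R2 at {0↦6, 1↦1}  → |V|=3 |E|=2  E = 1-p->1 7-p->7
step 6: apply R2 at {0↦7, 1↦1}  → |V|=2 |E|=1  E = 1-p->1
final graph: no rule applies after step 6
NF edges: [(1, 1, 'p')]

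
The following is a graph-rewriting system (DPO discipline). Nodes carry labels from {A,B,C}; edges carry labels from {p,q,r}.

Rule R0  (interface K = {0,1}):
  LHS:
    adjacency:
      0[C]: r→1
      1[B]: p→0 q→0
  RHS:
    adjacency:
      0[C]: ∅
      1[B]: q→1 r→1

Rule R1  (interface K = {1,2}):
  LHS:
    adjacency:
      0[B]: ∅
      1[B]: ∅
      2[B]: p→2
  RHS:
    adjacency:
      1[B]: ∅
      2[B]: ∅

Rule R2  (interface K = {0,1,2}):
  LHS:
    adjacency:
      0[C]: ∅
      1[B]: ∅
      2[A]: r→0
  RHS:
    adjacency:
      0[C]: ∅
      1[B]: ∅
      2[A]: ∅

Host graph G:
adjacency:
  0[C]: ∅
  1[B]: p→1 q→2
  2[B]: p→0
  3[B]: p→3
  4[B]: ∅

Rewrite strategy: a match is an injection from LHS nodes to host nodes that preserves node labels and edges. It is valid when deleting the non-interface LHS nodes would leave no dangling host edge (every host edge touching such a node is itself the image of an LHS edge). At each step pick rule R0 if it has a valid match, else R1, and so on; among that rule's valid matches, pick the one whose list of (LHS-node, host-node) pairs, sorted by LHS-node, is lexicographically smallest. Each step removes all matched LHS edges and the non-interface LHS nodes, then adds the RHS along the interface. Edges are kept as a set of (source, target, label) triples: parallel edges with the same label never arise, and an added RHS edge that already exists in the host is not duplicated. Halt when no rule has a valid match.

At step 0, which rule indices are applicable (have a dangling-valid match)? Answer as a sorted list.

R0: no valid match — LHS pattern not found
R1: 4 valid matches — {0↦4, 1↦1, 2↦3}, {0↦4, 1↦2, 2↦1}, {0↦4, 1↦2, 2↦3} (+1 more)
R2: no valid match — LHS pattern not found

Answer: [R1]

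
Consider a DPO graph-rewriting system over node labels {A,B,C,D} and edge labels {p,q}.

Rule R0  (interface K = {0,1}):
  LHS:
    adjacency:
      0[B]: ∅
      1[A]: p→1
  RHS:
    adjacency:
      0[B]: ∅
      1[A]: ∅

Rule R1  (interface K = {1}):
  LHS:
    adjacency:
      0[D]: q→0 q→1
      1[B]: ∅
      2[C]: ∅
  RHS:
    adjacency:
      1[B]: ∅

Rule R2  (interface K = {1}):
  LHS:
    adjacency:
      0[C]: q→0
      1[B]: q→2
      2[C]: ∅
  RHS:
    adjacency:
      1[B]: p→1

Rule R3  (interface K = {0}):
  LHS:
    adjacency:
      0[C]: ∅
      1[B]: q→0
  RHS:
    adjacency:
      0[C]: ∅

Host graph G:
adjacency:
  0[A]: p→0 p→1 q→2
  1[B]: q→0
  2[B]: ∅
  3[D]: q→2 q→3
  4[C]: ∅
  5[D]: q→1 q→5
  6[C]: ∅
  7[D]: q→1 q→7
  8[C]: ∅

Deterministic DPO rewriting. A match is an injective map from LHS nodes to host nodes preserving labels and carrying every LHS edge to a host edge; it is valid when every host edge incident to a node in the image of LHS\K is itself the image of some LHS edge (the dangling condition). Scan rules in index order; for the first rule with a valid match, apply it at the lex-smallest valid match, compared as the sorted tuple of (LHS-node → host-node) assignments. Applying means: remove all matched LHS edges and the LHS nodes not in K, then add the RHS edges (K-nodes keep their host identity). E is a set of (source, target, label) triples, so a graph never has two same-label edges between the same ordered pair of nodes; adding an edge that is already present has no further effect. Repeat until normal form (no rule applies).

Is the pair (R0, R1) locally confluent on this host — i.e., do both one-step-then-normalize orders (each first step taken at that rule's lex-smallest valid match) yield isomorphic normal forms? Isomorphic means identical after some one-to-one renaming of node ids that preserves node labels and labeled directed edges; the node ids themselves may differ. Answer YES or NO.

branch R0-first: apply at {0↦1, 1↦0} → |E|=9, then 3 more step(s) → NF |V|=3 |E|=3 V={0:A, 1:B, 2:B} E=0-p->1 0-q->2 1-q->0
branch R1-first: apply at {0↦3, 1↦2, 2↦4} → |E|=8, then 3 more step(s) → NF |V|=3 |E|=3 V={0:A, 1:B, 2:B} E=0-p->1 0-q->2 1-q->0
graphs isomorphic (equal up to label-preserving node renaming)

Answer: YES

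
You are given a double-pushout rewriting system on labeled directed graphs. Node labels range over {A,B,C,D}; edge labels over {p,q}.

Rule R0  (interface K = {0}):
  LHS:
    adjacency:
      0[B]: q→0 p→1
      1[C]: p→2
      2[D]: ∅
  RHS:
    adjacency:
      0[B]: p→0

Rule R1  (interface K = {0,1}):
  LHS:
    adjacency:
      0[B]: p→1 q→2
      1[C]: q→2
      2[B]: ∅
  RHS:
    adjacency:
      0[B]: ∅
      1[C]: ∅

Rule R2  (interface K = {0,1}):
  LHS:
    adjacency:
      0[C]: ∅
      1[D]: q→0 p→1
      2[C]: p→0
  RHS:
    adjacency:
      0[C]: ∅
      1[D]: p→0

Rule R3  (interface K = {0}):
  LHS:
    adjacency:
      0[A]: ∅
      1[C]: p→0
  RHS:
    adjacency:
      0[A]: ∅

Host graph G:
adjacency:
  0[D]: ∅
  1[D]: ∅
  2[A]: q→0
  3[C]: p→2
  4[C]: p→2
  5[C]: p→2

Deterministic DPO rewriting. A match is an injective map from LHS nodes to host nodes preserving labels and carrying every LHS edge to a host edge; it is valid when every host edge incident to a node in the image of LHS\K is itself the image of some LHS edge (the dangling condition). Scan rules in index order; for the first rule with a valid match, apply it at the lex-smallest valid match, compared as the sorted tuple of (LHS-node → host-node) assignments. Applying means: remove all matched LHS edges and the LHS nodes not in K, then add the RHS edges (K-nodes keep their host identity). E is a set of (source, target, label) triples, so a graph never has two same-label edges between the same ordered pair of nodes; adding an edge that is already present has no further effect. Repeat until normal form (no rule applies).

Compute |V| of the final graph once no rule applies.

Answer: 3

Rewrite trace:
initial: |V|=6 |E|=4  E = 2-q->0 3-p->2 4-p->2 5-p->2
step 1: apply R3 at {0↦2, 1↦3}  → |V|=5 |E|=3  E = 2-q->0 4-p->2 5-p->2
step 2: apply R3 at {0↦2, 1↦4}  → |V|=4 |E|=2  E = 2-q->0 5-p->2
step 3: apply R3 at {0↦2, 1↦5}  → |V|=3 |E|=1  E = 2-q->0
normal form: no rule applies after step 3
NF nodes: {0:D, 1:D, 2:A}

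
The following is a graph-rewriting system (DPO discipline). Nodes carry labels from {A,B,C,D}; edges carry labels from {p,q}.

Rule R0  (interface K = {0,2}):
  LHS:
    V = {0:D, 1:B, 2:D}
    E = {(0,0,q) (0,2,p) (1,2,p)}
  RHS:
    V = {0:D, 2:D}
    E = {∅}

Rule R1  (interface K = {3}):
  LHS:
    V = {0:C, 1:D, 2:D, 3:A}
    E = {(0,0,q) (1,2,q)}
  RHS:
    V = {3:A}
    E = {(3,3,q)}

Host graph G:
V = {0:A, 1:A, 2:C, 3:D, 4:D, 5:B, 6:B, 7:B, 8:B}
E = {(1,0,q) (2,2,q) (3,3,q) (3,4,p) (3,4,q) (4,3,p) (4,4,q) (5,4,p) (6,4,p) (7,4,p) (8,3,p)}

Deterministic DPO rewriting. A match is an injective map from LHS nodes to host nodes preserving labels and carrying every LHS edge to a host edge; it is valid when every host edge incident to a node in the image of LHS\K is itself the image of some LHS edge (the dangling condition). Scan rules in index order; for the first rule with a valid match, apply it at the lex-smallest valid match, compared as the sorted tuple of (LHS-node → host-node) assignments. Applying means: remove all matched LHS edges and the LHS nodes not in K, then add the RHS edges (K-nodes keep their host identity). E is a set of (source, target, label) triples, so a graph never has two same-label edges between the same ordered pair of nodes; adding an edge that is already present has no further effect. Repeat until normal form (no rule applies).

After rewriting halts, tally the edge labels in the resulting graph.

Answer: p:2 q:3

Steps:
initial: |V|=9 |E|=11  E = 1-q->0 2-q->2 3-q->3 3-p->4 3-q->4 4-p->3 4-q->4 5-p->4 6-p->4 7-p->4 8-p->3
step 1: apply R0 at {0↦3, 1↦5, 2↦4}  → |V|=8 |E|=8  E = 1-q->0 2-q->2 3-q->4 4-p->3 4-q->4 6-p->4 7-p->4 8-p->3
step 2: apply R0 at {0↦4, 1↦8, 2↦3}  → |V|=7 |E|=5  E = 1-q->0 2-q->2 3-q->4 6-p->4 7-p->4
normal form: no rule applies after step 2
NF edges: [(1, 0, 'q'), (2, 2, 'q'), (3, 4, 'q'), (6, 4, 'p'), (7, 4, 'p')]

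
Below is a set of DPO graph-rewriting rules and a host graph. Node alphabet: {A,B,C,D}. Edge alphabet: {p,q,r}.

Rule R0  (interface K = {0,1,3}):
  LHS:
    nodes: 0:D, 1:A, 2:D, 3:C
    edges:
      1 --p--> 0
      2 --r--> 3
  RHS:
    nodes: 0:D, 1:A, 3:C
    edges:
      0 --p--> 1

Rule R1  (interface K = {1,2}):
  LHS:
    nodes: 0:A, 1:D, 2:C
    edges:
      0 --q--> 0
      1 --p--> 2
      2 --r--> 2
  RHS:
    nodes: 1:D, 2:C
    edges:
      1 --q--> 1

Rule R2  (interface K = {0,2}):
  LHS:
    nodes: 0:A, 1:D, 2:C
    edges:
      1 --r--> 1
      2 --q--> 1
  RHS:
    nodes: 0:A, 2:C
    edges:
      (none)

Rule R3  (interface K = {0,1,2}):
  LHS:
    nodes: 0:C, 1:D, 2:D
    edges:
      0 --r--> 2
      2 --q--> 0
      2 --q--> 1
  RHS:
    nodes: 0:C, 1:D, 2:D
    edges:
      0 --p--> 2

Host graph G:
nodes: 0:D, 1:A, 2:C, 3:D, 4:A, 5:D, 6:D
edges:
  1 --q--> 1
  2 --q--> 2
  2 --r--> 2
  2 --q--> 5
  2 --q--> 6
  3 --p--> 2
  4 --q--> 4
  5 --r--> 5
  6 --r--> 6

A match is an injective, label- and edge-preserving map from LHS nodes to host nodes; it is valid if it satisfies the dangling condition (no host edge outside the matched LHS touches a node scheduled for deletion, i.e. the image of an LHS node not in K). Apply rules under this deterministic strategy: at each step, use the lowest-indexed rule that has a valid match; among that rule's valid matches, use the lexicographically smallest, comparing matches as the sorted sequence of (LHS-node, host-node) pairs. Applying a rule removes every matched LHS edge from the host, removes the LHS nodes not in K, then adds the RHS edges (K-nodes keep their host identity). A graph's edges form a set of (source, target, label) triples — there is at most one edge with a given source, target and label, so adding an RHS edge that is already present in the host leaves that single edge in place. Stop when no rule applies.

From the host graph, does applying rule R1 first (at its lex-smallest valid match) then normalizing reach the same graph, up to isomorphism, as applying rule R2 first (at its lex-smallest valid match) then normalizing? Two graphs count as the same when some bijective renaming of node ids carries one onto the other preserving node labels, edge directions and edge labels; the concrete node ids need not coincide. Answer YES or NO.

branch R1-first: apply at {0↦1, 1↦3, 2↦2} → |E|=7, then 2 more step(s) → NF |V|=4 |E|=3 V={0:D, 2:C, 3:D, 4:A} E=2-q->2 3-q->3 4-q->4
branch R2-first: apply at {0↦1, 1↦5, 2↦2} → |E|=7, then 2 more step(s) → NF |V|=4 |E|=3 V={0:D, 2:C, 3:D, 4:A} E=2-q->2 3-q->3 4-q->4
graphs isomorphic (equal up to label-preserving node renaming)

Answer: YES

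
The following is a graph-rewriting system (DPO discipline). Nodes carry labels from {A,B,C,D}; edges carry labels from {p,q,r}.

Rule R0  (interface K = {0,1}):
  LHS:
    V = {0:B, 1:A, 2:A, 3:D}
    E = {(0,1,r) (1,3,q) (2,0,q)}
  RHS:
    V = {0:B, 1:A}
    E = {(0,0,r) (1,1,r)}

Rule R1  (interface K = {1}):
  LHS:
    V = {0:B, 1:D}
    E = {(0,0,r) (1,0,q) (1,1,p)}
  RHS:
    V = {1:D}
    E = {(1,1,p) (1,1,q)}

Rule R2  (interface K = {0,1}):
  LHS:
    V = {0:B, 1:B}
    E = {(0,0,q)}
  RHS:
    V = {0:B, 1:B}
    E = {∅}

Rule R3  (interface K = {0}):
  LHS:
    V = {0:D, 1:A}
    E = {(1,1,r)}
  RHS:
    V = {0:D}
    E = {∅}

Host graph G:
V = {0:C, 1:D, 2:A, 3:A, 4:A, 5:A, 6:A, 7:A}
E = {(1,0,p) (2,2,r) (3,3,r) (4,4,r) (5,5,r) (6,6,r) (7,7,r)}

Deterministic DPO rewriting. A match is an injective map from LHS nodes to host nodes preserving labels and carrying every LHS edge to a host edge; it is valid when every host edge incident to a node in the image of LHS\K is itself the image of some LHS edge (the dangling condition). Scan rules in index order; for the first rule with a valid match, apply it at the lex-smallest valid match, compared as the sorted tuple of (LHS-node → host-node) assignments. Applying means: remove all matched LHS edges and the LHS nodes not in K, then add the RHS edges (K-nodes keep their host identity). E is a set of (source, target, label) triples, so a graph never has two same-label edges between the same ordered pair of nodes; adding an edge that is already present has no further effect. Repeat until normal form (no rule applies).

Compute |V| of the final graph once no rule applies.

Answer: 2

Rewrite trace:
initial: |V|=8 |E|=7  E = 1-p->0 2-r->2 3-r->3 4-r->4 5-r->5 6-r->6 7-r->7
step 1: apply R3 at {0↦1, 1↦2}  → |V|=7 |E|=6  E = 1-p->0 3-r->3 4-r->4 5-r->5 6-r->6 7-r->7
step 2: apply R3 at {0↦1, 1↦3}  → |V|=6 |E|=5  E = 1-p->0 4-r->4 5-r->5 6-r->6 7-r->7
step 3: apply R3 at {0↦1, 1↦4}  → |V|=5 |E|=4  E = 1-p->0 5-r->5 6-r->6 7-r->7
step 4: apply R3 at {0↦1, 1↦5}  → |V|=4 |E|=3  E = 1-p->0 6-r->6 7-r->7
step 5: apply R3 at {0↦1, 1↦6}  → |V|=3 |E|=2  E = 1-p->0 7-r->7
step 6: apply R3 at {0↦1, 1↦7}  → |V|=2 |E|=1  E = 1-p->0
halt: no rule applies after step 6
NF nodes: {0:C, 1:D}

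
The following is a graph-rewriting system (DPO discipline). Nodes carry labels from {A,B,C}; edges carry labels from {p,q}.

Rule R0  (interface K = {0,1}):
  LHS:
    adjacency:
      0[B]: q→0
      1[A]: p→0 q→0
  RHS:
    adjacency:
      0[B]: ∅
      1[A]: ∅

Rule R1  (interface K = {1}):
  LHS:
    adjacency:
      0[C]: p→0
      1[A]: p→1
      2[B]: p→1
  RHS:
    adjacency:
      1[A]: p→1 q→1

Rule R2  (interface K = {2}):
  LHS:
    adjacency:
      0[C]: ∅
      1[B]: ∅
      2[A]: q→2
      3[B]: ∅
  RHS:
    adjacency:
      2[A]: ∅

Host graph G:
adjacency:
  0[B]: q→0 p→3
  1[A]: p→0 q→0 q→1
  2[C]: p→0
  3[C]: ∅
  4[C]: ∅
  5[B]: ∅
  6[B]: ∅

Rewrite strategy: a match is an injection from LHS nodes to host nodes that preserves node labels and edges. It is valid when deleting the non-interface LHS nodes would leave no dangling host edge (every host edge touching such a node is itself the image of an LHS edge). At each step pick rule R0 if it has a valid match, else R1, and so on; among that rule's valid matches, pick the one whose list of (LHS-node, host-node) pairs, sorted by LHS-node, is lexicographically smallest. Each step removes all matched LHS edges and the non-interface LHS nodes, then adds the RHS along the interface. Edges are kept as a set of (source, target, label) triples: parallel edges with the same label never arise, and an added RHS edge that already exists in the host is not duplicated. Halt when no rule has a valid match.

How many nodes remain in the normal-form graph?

[0] host  ⇒  7 nodes, 6 edges  {0-q->0 0-p->3 1-p->0 1-q->0 1-q->1 2-p->0}
[1] R0 @ {0↦0, 1↦1}  ⇒  7 nodes, 3 edges  {0-p->3 1-q->1 2-p->0}
[2] R2 @ {0↦4, 1↦5, 2↦1, 3↦6}  ⇒  4 nodes, 2 edges  {0-p->3 2-p->0}
final graph: no rule applies after step 2
NF nodes: {0:B, 1:A, 2:C, 3:C}

Answer: 4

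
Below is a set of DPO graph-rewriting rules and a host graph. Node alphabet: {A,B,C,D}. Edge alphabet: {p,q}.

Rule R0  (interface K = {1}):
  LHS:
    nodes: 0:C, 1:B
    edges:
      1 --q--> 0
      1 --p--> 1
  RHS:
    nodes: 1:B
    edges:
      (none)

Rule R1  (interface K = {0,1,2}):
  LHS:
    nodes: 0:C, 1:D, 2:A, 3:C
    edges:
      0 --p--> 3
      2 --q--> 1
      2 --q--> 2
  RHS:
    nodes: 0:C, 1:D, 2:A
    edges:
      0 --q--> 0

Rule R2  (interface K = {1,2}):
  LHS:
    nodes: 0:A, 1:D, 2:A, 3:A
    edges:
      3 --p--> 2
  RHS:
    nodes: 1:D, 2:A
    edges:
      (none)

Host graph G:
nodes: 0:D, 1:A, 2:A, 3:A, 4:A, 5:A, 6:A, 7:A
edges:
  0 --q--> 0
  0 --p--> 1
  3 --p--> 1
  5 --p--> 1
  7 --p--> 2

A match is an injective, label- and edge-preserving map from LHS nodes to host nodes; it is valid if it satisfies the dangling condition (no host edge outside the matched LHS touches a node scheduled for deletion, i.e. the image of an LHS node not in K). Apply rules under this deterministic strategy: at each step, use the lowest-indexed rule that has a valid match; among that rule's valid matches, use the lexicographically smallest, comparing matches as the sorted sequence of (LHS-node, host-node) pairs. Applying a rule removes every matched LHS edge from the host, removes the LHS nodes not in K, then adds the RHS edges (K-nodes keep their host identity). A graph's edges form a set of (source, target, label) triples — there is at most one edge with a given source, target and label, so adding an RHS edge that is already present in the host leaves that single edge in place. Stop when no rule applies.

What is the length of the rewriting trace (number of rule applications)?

Answer: 2

Rewrite trace:
initial: |V|=8 |E|=5  E = 0-q->0 0-p->1 3-p->1 5-p->1 7-p->2
step 1: apply R2 at {0↦4, 1↦0, 2↦1, 3↦3}  → |V|=6 |E|=4  E = 0-q->0 0-p->1 5-p->1 7-p->2
step 2: apply R2 at {0↦6, 1↦0, 2↦1, 3↦5}  → |V|=4 |E|=3  E = 0-q->0 0-p->1 7-p->2
normal form: no rule applies after step 2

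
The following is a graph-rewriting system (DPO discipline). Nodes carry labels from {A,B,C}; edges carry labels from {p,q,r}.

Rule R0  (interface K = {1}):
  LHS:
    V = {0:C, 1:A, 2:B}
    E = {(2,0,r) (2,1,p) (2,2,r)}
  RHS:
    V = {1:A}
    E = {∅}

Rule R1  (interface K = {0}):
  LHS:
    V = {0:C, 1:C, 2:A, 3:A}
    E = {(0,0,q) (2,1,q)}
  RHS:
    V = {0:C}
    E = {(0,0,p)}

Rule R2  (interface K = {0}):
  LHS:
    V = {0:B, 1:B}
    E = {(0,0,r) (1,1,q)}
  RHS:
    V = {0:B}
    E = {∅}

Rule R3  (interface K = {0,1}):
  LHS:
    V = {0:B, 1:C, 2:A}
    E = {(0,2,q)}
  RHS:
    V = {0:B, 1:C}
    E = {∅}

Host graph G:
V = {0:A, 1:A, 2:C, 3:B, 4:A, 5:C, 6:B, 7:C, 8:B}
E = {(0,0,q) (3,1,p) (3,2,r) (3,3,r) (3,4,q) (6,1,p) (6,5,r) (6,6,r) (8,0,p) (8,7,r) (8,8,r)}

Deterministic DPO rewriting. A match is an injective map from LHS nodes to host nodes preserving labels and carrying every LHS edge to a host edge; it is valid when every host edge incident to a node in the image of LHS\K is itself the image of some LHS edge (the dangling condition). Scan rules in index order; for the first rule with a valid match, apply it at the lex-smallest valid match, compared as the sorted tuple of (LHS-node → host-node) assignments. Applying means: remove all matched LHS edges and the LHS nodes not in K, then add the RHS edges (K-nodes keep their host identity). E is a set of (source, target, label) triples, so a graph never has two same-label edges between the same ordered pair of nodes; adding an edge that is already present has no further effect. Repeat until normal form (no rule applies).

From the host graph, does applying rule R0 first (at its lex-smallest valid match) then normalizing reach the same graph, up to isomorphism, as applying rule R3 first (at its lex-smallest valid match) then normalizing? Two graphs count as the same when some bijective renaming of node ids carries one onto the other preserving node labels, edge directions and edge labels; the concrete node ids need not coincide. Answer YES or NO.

branch R0-first: apply at {0↦5, 1↦1, 2↦6} → |E|=8, then 3 more step(s) → NF |V|=2 |E|=1 V={0:A, 1:A} E=0-q->0
branch R3-first: apply at {0↦3, 1↦2, 2↦4} → |E|=10, then 3 more step(s) → NF |V|=2 |E|=1 V={0:A, 1:A} E=0-q->0
graphs isomorphic (equal up to label-preserving node renaming)

Answer: YES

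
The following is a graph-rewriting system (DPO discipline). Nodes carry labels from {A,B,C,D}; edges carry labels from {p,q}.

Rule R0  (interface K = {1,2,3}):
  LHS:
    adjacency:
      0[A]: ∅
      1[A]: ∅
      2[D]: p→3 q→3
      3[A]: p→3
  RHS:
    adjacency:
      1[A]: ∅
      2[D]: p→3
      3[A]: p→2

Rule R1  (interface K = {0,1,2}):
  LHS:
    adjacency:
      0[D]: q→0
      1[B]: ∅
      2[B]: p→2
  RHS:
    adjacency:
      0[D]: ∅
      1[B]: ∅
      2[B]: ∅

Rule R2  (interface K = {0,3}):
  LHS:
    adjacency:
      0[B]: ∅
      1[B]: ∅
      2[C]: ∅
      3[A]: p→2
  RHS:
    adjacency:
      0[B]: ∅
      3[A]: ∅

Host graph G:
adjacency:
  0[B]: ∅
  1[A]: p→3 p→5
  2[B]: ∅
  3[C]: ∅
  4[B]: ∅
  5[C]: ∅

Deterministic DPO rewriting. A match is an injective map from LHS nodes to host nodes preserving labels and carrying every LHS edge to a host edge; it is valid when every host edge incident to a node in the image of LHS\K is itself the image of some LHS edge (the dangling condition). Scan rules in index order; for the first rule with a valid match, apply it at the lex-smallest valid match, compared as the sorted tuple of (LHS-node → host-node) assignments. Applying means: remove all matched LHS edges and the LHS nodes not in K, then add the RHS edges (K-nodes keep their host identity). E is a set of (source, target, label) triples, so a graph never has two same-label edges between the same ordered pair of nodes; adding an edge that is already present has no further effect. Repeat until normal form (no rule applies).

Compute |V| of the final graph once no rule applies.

Answer: 2

Derivation:
initial: |V|=6 |E|=2  E = 1-p->3 1-p->5
step 1: apply R2 at {0↦0, 1↦2, 2↦3, 3↦1}  → |V|=4 |E|=1  E = 1-p->5
step 2: apply R2 at {0↦0, 1↦4, 2↦5, 3↦1}  → |V|=2 |E|=0  E = ∅
halt: no rule applies after step 2
NF nodes: {0:B, 1:A}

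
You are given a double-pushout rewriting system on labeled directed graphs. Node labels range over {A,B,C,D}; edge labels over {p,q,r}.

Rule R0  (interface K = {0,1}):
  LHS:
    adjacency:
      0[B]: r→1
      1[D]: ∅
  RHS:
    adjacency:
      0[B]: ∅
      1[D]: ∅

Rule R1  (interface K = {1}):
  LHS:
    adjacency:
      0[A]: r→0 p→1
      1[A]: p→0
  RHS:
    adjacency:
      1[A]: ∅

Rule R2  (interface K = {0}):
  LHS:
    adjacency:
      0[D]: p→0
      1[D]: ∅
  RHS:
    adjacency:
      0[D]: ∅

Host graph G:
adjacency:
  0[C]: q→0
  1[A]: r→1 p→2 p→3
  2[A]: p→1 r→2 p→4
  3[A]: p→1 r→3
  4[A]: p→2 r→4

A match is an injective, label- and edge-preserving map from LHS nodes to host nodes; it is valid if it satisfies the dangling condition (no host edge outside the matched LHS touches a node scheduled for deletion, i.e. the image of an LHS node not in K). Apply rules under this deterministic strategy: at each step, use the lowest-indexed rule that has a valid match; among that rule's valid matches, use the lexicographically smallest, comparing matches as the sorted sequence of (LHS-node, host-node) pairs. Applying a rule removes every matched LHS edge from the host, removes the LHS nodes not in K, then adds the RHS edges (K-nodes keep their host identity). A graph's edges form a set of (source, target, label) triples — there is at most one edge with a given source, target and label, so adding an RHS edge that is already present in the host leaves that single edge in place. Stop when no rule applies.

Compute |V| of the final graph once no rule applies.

initial: |V|=5 |E|=11  E = 0-q->0 1-r->1 1-p->2 1-p->3 2-p->1 2-r->2 2-p->4 3-p->1 3-r->3 4-p->2 4-r->4
step 1: apply R1 at {0↦3, 1↦1}  → |V|=4 |E|=8  E = 0-q->0 1-r->1 1-p->2 2-p->1 2-r->2 2-p->4 4-p->2 4-r->4
step 2: apply R1 at {0↦1, 1↦2}  → |V|=3 |E|=5  E = 0-q->0 2-r->2 2-p->4 4-p->2 4-r->4
step 3: apply R1 at {0↦2, 1↦4}  → |V|=2 |E|=2  E = 0-q->0 4-r->4
final graph: no rule applies after step 3
NF nodes: {0:C, 4:A}

Answer: 2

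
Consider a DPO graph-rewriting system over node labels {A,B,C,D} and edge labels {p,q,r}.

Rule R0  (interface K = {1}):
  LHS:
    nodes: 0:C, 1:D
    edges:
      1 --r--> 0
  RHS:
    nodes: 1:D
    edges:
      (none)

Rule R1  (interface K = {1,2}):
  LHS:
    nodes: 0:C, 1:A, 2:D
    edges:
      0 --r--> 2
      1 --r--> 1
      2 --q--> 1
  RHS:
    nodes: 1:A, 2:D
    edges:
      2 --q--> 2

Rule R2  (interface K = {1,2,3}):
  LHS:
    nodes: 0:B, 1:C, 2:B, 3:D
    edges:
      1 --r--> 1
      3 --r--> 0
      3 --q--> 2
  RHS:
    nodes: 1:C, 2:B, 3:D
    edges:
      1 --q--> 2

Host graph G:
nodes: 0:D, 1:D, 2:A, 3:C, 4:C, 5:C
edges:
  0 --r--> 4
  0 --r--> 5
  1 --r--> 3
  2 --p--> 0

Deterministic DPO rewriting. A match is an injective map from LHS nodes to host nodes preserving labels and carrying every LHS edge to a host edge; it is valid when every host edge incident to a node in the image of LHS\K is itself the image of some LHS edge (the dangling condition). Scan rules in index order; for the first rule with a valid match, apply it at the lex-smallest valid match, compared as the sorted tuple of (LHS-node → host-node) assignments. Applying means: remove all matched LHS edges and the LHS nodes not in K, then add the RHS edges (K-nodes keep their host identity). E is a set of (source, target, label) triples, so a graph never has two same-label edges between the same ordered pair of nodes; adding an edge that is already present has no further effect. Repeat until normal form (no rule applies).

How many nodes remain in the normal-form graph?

Answer: 3

Steps:
[0] host  ⇒  6 nodes, 4 edges  {0-r->4 0-r->5 1-r->3 2-p->0}
[1] R0 @ {0↦3, 1↦1}  ⇒  5 nodes, 3 edges  {0-r->4 0-r->5 2-p->0}
[2] R0 @ {0↦4, 1↦0}  ⇒  4 nodes, 2 edges  {0-r->5 2-p->0}
[3] R0 @ {0↦5, 1↦0}  ⇒  3 nodes, 1 edges  {2-p->0}
final graph: no rule applies after step 3
NF nodes: {0:D, 1:D, 2:A}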